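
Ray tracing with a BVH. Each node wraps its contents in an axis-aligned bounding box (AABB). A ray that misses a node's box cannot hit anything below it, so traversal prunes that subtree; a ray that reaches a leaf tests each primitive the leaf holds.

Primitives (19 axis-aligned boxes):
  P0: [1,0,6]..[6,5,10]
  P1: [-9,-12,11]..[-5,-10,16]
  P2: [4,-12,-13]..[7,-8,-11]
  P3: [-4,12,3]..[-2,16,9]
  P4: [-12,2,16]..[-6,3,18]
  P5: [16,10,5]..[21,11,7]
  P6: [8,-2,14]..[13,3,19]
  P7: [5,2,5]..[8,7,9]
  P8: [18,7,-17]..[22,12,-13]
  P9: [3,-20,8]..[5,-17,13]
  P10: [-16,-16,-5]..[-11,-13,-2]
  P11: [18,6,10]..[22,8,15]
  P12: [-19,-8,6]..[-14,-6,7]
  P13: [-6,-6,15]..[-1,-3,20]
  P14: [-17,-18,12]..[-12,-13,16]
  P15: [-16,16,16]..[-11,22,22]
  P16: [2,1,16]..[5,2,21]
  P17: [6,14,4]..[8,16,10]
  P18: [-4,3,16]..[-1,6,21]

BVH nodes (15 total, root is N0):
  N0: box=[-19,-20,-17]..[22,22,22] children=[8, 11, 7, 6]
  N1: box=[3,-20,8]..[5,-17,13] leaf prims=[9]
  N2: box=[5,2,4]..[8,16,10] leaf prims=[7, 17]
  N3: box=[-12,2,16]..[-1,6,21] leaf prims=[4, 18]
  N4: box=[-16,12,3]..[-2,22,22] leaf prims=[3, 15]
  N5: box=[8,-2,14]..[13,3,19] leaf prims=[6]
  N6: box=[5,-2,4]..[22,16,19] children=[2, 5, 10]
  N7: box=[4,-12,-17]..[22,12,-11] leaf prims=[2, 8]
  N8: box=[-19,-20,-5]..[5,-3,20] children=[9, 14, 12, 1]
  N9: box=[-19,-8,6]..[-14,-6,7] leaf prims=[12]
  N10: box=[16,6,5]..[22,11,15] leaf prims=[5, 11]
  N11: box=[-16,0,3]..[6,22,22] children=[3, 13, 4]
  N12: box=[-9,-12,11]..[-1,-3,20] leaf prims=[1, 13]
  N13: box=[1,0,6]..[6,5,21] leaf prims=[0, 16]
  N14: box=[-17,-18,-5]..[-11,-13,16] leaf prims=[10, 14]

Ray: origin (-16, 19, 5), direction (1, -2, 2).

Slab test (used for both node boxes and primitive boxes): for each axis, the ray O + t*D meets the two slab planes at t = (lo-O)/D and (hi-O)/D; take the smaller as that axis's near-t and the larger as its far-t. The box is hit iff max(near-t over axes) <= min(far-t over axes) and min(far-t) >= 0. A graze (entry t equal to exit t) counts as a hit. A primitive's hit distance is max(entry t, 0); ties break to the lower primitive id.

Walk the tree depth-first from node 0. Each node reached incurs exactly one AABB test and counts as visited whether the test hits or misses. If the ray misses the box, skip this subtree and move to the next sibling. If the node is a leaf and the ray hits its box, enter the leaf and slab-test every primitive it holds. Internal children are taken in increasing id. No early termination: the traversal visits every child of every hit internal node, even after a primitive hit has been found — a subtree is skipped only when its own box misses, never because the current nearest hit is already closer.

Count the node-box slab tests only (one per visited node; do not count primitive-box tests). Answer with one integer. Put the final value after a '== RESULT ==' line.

Traverse from the root:
N0 x:[-3,38] y:[-3/2,39/2] z:[-11,17/2] -> hit [-3/2,17/2], descend [6, 7, 8, 11]
  N6 x:[21,38] y:[3/2,21/2] z:[-1/2,7] -> miss, prune
  N7 x:[20,38] y:[7/2,31/2] z:[-11,-8] -> miss, prune
  N8 x:[-3,21] y:[11,39/2] z:[-5,15/2] -> miss, prune
  N11 x:[0,22] y:[-3/2,19/2] z:[-1,17/2] -> hit [0,17/2], descend [3, 4, 13]
    N3 x:[4,15] y:[13/2,17/2] z:[11/2,8] -> hit [13/2,8] leaf, test {P4(miss), P18(miss)}
    N4 x:[0,14] y:[-3/2,7/2] z:[-1,17/2] -> hit [0,7/2] leaf, test {P3(miss), P15(miss)}
    N13 x:[17,22] y:[7,19/2] z:[1/2,8] -> miss, prune

Summary -> nodes [0, 6, 7, 8, 11, 3, 4, 13]; box-tests=8; leaf-entries=2; first=miss

== RESULT ==
8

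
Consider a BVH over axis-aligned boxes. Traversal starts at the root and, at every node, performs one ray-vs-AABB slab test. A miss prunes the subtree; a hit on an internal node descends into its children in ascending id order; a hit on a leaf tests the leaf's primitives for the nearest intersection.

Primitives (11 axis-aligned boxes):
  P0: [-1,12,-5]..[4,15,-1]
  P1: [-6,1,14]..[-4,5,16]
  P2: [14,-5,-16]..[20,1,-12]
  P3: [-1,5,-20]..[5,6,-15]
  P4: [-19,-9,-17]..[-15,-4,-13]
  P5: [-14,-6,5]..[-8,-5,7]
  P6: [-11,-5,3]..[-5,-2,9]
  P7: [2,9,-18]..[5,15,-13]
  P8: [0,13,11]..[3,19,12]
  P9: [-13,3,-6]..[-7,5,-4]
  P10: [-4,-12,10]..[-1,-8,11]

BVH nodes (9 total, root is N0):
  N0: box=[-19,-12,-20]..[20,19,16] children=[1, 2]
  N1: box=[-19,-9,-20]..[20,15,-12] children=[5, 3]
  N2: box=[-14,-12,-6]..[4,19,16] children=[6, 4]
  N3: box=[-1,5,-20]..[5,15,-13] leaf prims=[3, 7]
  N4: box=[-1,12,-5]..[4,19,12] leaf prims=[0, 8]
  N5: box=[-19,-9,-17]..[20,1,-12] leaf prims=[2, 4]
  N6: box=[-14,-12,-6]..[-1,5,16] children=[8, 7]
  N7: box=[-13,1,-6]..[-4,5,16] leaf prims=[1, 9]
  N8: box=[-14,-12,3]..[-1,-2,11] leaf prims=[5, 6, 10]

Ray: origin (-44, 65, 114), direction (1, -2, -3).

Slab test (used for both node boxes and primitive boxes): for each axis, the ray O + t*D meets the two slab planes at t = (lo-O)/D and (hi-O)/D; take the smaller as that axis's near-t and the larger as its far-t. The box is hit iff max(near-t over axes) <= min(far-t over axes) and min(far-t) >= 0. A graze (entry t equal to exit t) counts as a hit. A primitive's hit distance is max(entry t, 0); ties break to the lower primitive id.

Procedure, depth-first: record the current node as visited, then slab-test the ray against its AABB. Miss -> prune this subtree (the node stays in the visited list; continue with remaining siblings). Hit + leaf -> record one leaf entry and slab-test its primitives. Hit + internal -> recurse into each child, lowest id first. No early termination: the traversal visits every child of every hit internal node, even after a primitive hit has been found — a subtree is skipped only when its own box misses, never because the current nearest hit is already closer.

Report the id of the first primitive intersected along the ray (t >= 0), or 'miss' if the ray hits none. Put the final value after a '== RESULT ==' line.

Traverse from the root:
N0 x:[25,64] y:[23,77/2] z:[98/3,134/3] -> hit [98/3,77/2], descend [1, 2]
  N1 x:[25,64] y:[25,37] z:[42,134/3] -> miss, prune
  N2 x:[30,48] y:[23,77/2] z:[98/3,40] -> hit [98/3,77/2], descend [4, 6]
    N4 x:[43,48] y:[23,53/2] z:[34,119/3] -> miss, prune
    N6 x:[30,43] y:[30,77/2] z:[98/3,40] -> hit [98/3,77/2], descend [7, 8]
      N7 x:[31,40] y:[30,32] z:[98/3,40] -> miss, prune
      N8 x:[30,43] y:[67/2,77/2] z:[103/3,37] -> hit [103/3,37] leaf, test {P5(miss), P6@t=35, P10(miss)}

7 AABB tests over nodes [0, 1, 2, 4, 6, 7, 8]; 1 leaf entered; closest P6.

== RESULT ==
6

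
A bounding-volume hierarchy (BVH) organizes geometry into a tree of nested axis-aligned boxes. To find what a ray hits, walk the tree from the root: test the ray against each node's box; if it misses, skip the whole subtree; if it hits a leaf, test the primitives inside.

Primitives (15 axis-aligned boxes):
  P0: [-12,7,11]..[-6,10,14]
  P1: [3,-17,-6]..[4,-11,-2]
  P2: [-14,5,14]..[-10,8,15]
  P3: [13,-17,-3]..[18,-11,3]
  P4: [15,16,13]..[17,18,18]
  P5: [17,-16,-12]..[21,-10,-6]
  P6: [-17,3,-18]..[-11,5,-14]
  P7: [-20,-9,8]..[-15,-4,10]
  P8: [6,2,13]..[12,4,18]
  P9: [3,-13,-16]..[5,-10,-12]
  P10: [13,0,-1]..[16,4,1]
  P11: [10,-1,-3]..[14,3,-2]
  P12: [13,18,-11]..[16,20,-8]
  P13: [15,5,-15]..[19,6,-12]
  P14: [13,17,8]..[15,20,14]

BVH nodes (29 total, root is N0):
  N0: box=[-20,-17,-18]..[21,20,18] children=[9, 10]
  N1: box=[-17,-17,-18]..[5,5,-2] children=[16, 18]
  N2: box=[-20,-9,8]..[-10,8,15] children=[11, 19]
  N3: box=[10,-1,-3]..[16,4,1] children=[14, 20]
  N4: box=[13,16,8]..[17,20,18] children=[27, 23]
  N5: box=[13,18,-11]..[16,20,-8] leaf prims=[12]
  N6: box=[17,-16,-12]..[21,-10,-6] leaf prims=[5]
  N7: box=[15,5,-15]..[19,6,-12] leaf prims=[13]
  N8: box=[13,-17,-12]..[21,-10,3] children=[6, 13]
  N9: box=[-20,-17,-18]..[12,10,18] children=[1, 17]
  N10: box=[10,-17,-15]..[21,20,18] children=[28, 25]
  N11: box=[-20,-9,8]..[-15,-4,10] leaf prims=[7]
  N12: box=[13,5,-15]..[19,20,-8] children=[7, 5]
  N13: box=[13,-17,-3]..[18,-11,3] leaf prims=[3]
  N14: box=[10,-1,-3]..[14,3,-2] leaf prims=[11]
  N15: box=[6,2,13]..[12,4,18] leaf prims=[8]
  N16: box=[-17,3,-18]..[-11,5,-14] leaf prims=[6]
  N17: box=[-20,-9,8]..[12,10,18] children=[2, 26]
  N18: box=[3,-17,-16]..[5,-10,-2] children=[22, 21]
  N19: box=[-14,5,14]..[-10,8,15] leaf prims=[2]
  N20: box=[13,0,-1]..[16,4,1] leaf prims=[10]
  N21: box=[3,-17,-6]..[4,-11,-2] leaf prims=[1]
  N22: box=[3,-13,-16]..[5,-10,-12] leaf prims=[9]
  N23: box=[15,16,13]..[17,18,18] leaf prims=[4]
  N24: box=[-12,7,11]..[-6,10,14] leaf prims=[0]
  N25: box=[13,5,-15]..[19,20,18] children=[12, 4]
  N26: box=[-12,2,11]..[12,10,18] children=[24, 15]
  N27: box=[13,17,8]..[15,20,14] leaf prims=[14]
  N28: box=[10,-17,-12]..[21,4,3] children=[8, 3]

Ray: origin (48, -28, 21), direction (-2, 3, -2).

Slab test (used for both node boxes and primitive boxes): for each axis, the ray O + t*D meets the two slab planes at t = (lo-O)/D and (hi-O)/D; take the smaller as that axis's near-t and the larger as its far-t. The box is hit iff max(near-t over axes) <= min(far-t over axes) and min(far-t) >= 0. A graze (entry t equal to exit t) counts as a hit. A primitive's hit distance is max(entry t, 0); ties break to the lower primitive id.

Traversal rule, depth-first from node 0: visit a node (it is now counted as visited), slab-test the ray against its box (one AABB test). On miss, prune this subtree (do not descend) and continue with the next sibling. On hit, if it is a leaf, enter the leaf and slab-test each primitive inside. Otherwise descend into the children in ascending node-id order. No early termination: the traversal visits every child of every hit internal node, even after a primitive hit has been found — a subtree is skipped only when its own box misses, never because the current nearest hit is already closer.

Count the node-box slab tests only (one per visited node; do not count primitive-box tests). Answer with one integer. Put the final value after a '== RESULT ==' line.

Walk:
N0 x:[27/2,34] y:[11/3,16] z:[3/2,39/2] -> hit [27/2,16], descend [9, 10]
  N9 x:[18,34] y:[11/3,38/3] z:[3/2,39/2] -> miss, prune
  N10 x:[27/2,19] y:[11/3,16] z:[3/2,18] -> hit [27/2,16], descend [25, 28]
    N25 x:[29/2,35/2] y:[11,16] z:[3/2,18] -> hit [29/2,16], descend [4, 12]
      N4 x:[31/2,35/2] y:[44/3,16] z:[3/2,13/2] -> miss, prune
      N12 x:[29/2,35/2] y:[11,16] z:[29/2,18] -> hit [29/2,16], descend [5, 7]
        N5 x:[16,35/2] y:[46/3,16] z:[29/2,16] -> hit [16,16] leaf, test {P12@t=16}
        N7 x:[29/2,33/2] y:[11,34/3] z:[33/2,18] -> miss, prune
    N28 x:[27/2,19] y:[11/3,32/3] z:[9,33/2] -> miss, prune

Visited [0, 9, 10, 25, 4, 12, 5, 7, 28]. Tests: 9 box, 1 leaf. Nearest: P12.

== RESULT ==
9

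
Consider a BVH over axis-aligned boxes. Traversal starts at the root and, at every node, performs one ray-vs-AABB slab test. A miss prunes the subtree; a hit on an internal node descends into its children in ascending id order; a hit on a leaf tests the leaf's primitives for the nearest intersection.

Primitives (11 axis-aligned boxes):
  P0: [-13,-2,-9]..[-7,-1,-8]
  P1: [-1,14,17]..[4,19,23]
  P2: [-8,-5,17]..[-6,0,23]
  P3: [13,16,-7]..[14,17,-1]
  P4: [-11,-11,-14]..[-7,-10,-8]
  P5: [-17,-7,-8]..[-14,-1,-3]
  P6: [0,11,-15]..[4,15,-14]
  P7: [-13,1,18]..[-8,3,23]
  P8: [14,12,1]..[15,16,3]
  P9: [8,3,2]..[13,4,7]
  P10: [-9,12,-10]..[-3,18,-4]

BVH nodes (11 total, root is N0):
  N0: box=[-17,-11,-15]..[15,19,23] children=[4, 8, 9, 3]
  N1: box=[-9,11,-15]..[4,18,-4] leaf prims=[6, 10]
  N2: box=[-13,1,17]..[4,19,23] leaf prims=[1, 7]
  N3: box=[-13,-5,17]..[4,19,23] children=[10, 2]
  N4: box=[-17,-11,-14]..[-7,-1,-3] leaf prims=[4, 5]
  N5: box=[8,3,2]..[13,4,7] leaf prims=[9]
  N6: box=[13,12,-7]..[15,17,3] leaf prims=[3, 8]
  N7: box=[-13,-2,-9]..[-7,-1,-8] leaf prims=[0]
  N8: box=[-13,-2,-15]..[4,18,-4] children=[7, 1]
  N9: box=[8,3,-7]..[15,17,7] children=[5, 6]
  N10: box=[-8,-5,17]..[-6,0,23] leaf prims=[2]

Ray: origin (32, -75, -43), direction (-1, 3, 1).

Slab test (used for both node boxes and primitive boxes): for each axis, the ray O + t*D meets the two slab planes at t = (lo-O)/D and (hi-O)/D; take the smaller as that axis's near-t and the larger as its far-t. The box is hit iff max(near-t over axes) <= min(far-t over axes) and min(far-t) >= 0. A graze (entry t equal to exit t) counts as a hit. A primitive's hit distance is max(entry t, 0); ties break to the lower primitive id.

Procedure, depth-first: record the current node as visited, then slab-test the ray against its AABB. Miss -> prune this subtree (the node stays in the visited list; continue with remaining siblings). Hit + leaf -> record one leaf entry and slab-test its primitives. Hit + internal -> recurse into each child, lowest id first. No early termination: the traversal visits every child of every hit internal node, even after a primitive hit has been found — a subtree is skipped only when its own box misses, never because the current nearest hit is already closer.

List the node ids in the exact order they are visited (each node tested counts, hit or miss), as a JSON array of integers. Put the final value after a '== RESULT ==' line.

Walk:
N0 x:[17,49] y:[64/3,94/3] z:[28,66] -> hit [28,94/3], descend [3, 4, 8, 9]
  N3 x:[28,45] y:[70/3,94/3] z:[60,66] -> miss, prune
  N4 x:[39,49] y:[64/3,74/3] z:[29,40] -> miss, prune
  N8 x:[28,45] y:[73/3,31] z:[28,39] -> hit [28,31], descend [1, 7]
    N1 x:[28,41] y:[86/3,31] z:[28,39] -> hit [86/3,31] leaf, test {P6@t=86/3, P10(miss)}
    N7 x:[39,45] y:[73/3,74/3] z:[34,35] -> miss, prune
  N9 x:[17,24] y:[26,92/3] z:[36,50] -> miss, prune

Summary -> nodes [0, 3, 4, 8, 1, 7, 9]; box-tests=7; leaf-entries=1; first=P6

== RESULT ==
[0, 3, 4, 8, 1, 7, 9]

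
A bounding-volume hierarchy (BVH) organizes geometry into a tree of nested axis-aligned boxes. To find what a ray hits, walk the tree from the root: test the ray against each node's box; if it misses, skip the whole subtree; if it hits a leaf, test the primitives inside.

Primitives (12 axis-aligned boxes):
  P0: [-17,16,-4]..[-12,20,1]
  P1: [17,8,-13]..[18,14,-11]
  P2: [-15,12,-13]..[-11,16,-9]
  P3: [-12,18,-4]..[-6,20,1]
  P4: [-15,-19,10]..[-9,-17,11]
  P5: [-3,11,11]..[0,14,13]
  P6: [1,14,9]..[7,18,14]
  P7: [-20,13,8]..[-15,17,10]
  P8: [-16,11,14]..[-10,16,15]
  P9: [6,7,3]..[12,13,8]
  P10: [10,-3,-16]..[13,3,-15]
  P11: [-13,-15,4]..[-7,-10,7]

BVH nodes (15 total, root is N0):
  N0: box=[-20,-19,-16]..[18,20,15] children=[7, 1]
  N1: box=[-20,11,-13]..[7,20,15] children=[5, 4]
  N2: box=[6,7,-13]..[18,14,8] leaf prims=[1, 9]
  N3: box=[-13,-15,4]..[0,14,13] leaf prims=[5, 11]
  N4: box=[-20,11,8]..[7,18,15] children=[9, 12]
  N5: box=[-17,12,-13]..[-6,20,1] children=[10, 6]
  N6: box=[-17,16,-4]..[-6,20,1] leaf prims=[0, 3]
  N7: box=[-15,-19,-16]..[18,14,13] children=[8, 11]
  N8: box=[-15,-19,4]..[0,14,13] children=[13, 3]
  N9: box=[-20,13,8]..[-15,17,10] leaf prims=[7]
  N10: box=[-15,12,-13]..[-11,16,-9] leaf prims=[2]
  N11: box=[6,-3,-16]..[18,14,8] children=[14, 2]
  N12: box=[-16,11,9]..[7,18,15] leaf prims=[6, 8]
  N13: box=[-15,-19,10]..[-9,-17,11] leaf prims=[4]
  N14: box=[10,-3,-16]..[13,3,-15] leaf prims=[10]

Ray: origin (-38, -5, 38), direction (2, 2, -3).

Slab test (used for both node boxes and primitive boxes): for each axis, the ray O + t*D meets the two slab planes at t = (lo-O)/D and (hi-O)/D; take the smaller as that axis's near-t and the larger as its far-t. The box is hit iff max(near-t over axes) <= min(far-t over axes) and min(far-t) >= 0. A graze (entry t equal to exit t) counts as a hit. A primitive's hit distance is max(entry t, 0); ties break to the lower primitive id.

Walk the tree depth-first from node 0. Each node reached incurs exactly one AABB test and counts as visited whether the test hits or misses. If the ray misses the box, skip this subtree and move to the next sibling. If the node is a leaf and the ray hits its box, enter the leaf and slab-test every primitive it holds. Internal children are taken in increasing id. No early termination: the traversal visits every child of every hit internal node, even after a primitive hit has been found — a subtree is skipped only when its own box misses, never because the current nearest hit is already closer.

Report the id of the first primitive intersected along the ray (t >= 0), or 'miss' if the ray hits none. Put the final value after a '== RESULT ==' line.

Walk:
N0 x:[9,28] y:[-7,25/2] z:[23/3,18] -> hit [9,25/2], descend [1, 7]
  N1 x:[9,45/2] y:[8,25/2] z:[23/3,17] -> hit [9,25/2], descend [4, 5]
    N4 x:[9,45/2] y:[8,23/2] z:[23/3,10] -> hit [9,10], descend [9, 12]
      N9 x:[9,23/2] y:[9,11] z:[28/3,10] -> hit [28/3,10] leaf, test {P7@t=28/3}
      N12 x:[11,45/2] y:[8,23/2] z:[23/3,29/3] -> miss, prune
    N5 x:[21/2,16] y:[17/2,25/2] z:[37/3,17] -> hit [37/3,25/2], descend [6, 10]
      N6 x:[21/2,16] y:[21/2,25/2] z:[37/3,14] -> hit [37/3,25/2] leaf, test {P0@t=37/3, P3(miss)}
      N10 x:[23/2,27/2] y:[17/2,21/2] z:[47/3,17] -> miss, prune
  N7 x:[23/2,28] y:[-7,19/2] z:[25/3,18] -> miss, prune

Summary -> nodes [0, 1, 4, 9, 12, 5, 6, 10, 7]; box-tests=9; leaf-entries=2; first=P7

== RESULT ==
7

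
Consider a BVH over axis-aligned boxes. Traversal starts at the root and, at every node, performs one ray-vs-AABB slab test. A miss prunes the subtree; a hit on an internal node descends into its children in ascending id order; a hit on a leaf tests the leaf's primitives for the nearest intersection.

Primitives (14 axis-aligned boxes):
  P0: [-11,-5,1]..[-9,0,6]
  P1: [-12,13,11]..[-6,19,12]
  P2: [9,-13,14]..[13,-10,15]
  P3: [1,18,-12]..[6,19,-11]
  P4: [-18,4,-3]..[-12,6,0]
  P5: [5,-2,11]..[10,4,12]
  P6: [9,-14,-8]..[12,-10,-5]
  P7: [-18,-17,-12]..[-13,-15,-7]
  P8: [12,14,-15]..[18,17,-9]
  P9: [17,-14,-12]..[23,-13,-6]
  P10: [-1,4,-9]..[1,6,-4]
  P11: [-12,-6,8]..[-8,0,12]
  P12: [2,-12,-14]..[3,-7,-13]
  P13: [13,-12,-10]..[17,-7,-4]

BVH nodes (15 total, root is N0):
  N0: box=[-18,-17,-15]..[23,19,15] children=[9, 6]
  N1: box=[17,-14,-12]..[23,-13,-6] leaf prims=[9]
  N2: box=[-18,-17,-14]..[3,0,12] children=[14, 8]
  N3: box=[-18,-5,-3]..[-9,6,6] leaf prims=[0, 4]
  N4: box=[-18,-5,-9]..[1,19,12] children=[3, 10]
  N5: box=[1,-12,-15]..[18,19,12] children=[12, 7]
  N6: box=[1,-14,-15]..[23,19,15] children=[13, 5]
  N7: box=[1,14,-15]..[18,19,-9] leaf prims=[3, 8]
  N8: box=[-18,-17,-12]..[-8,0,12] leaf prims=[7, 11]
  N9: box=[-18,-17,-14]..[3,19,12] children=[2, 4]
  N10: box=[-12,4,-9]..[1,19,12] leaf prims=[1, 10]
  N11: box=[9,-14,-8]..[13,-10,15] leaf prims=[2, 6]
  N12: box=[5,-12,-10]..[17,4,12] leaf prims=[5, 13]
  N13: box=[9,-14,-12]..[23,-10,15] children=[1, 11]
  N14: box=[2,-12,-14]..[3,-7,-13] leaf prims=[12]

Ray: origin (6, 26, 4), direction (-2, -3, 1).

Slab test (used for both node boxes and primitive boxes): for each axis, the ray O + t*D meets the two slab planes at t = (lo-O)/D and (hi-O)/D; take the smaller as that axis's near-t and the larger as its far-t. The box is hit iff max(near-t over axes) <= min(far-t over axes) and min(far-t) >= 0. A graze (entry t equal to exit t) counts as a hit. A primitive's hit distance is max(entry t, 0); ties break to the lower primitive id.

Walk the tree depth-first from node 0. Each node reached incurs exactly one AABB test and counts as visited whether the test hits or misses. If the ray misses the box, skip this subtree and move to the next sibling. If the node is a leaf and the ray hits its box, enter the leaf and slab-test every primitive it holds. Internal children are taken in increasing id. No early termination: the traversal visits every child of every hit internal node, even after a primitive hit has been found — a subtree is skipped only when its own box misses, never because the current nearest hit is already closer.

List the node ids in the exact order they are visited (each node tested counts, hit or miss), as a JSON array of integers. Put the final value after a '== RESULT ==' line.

Walk:
N0 x:[-17/2,12] y:[7/3,43/3] z:[-19,11] -> hit [7/3,11], descend [6, 9]
  N6 x:[-17/2,5/2] y:[7/3,40/3] z:[-19,11] -> hit [7/3,5/2], descend [5, 13]
    N5 x:[-6,5/2] y:[7/3,38/3] z:[-19,8] -> hit [7/3,5/2], descend [7, 12]
      N7 x:[-6,5/2] y:[7/3,4] z:[-19,-13] -> miss, prune
      N12 x:[-11/2,1/2] y:[22/3,38/3] z:[-14,8] -> miss, prune
    N13 x:[-17/2,-3/2] y:[12,40/3] z:[-16,11] -> miss, prune
  N9 x:[3/2,12] y:[7/3,43/3] z:[-18,8] -> hit [7/3,8], descend [2, 4]
    N2 x:[3/2,12] y:[26/3,43/3] z:[-18,8] -> miss, prune
    N4 x:[5/2,12] y:[7/3,31/3] z:[-13,8] -> hit [5/2,8], descend [3, 10]
      N3 x:[15/2,12] y:[20/3,31/3] z:[-7,2] -> miss, prune
      N10 x:[5/2,9] y:[7/3,22/3] z:[-13,8] -> hit [5/2,22/3] leaf, test {P1(miss), P10(miss)}

11 AABB tests over nodes [0, 6, 5, 7, 12, 13, 9, 2, 4, 3, 10]; 1 leaf entered; closest miss.

== RESULT ==
[0, 6, 5, 7, 12, 13, 9, 2, 4, 3, 10]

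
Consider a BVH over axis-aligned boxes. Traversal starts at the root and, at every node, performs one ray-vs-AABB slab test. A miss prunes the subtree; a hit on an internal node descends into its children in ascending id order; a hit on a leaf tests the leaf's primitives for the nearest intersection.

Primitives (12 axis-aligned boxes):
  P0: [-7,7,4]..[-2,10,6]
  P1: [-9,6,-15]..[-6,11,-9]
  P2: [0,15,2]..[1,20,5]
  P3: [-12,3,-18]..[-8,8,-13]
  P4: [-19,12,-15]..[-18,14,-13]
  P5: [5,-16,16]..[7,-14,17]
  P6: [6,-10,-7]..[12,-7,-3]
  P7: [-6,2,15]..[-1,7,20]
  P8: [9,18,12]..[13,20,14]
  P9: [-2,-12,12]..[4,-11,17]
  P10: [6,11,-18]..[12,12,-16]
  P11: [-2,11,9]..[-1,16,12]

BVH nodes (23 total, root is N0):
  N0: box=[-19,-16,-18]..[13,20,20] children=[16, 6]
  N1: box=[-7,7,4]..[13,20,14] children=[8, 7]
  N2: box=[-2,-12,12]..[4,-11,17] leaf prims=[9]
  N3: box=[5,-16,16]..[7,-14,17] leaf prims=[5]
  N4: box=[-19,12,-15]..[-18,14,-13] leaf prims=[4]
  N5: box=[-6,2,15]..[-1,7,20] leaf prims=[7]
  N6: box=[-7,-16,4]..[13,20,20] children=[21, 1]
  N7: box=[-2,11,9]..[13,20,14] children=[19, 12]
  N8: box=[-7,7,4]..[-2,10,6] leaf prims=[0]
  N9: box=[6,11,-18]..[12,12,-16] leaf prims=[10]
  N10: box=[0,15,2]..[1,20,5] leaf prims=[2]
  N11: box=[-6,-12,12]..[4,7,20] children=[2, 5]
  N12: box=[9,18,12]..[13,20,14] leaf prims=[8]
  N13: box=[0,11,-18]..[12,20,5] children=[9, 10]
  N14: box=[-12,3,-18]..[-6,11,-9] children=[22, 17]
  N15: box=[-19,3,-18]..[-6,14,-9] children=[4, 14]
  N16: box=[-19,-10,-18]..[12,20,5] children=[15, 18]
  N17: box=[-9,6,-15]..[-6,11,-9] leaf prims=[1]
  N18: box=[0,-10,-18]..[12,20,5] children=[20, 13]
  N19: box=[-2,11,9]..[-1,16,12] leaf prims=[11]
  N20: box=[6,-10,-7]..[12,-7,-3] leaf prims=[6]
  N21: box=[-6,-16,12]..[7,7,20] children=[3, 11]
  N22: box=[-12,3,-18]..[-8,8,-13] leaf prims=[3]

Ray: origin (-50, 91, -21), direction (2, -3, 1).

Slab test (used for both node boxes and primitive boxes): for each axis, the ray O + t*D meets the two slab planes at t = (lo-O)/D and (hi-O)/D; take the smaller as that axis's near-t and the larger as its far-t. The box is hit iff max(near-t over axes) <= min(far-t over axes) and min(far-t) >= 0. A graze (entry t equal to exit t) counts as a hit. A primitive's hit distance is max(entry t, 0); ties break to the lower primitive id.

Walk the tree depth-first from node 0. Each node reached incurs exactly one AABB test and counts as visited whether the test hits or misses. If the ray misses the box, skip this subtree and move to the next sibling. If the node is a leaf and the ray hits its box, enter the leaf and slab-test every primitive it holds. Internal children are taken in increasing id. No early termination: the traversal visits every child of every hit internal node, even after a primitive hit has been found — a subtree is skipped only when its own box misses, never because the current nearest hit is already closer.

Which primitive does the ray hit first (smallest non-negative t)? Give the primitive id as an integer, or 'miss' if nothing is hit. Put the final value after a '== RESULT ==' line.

Traverse from the root:
N0 x:[31/2,63/2] y:[71/3,107/3] z:[3,41] -> hit [71/3,63/2], descend [6, 16]
  N6 x:[43/2,63/2] y:[71/3,107/3] z:[25,41] -> hit [25,63/2], descend [1, 21]
    N1 x:[43/2,63/2] y:[71/3,28] z:[25,35] -> hit [25,28], descend [7, 8]
      N7 x:[24,63/2] y:[71/3,80/3] z:[30,35] -> miss, prune
      N8 x:[43/2,24] y:[27,28] z:[25,27] -> miss, prune
    N21 x:[22,57/2] y:[28,107/3] z:[33,41] -> miss, prune
  N16 x:[31/2,31] y:[71/3,101/3] z:[3,26] -> hit [71/3,26], descend [15, 18]
    N15 x:[31/2,22] y:[77/3,88/3] z:[3,12] -> miss, prune
    N18 x:[25,31] y:[71/3,101/3] z:[3,26] -> hit [25,26], descend [13, 20]
      N13 x:[25,31] y:[71/3,80/3] z:[3,26] -> hit [25,26], descend [9, 10]
        N9 x:[28,31] y:[79/3,80/3] z:[3,5] -> miss, prune
        N10 x:[25,51/2] y:[71/3,76/3] z:[23,26] -> hit [25,76/3] leaf, test {P2@t=25}
      N20 x:[28,31] y:[98/3,101/3] z:[14,18] -> miss, prune

13 AABB tests over nodes [0, 6, 1, 7, 8, 21, 16, 15, 18, 13, 9, 10, 20]; 1 leaf entered; closest P2.

== RESULT ==
2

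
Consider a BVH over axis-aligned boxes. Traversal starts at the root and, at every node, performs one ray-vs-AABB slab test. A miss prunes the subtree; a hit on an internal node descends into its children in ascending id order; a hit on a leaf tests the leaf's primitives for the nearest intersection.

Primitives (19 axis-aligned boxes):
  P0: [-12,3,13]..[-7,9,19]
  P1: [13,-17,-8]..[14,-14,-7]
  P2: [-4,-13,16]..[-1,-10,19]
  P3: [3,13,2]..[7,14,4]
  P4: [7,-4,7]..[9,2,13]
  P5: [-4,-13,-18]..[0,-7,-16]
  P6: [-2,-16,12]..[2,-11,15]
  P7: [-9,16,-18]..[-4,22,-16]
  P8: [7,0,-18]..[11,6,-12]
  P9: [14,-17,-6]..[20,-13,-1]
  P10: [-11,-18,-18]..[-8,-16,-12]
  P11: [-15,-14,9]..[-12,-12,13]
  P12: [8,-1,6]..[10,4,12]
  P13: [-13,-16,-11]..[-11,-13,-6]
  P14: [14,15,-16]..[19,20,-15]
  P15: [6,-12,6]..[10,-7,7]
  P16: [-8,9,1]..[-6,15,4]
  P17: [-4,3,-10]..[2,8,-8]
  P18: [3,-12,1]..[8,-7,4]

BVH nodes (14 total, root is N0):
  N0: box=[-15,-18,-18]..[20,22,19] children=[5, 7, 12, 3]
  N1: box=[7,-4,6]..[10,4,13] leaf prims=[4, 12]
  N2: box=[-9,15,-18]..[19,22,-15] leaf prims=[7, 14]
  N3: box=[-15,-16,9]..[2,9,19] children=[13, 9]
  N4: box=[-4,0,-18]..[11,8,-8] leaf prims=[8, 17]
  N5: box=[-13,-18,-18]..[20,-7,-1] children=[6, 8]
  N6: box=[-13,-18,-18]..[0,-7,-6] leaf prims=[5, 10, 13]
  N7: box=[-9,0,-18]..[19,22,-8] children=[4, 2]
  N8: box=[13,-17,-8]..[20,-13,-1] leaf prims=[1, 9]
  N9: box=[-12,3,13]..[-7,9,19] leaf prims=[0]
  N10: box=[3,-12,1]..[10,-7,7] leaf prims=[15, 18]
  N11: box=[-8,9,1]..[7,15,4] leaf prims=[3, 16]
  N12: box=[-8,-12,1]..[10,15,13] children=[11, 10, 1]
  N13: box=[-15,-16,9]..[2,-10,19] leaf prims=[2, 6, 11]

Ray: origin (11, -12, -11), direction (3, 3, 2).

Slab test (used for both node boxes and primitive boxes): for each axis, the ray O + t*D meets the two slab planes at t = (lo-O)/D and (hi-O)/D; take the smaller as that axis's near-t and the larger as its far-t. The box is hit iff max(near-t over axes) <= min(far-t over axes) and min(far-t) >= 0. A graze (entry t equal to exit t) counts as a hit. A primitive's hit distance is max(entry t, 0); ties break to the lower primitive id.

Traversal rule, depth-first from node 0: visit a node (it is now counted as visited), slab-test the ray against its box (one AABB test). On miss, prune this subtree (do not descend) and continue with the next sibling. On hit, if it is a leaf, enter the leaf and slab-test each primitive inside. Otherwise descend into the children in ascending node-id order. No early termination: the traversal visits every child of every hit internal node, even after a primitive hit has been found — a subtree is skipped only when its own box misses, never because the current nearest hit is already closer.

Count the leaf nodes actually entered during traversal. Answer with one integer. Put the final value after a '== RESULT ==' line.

Trace the traversal:
N0 x:[-26/3,3] y:[-2,34/3] z:[-7/2,15] -> hit [-2,3], descend [3, 5, 7, 12]
  N3 x:[-26/3,-3] y:[-4/3,7] z:[10,15] -> miss, prune
  N5 x:[-8,3] y:[-2,5/3] z:[-7/2,5] -> hit [-2,5/3], descend [6, 8]
    N6 x:[-8,-11/3] y:[-2,5/3] z:[-7/2,5/2] -> miss, prune
    N8 x:[2/3,3] y:[-5/3,-1/3] z:[3/2,5] -> miss, prune
  N7 x:[-20/3,8/3] y:[4,34/3] z:[-7/2,3/2] -> miss, prune
  N12 x:[-19/3,-1/3] y:[0,9] z:[6,12] -> miss, prune

Summary -> nodes [0, 3, 5, 6, 8, 7, 12]; box-tests=7; leaf-entries=0; first=miss

== RESULT ==
0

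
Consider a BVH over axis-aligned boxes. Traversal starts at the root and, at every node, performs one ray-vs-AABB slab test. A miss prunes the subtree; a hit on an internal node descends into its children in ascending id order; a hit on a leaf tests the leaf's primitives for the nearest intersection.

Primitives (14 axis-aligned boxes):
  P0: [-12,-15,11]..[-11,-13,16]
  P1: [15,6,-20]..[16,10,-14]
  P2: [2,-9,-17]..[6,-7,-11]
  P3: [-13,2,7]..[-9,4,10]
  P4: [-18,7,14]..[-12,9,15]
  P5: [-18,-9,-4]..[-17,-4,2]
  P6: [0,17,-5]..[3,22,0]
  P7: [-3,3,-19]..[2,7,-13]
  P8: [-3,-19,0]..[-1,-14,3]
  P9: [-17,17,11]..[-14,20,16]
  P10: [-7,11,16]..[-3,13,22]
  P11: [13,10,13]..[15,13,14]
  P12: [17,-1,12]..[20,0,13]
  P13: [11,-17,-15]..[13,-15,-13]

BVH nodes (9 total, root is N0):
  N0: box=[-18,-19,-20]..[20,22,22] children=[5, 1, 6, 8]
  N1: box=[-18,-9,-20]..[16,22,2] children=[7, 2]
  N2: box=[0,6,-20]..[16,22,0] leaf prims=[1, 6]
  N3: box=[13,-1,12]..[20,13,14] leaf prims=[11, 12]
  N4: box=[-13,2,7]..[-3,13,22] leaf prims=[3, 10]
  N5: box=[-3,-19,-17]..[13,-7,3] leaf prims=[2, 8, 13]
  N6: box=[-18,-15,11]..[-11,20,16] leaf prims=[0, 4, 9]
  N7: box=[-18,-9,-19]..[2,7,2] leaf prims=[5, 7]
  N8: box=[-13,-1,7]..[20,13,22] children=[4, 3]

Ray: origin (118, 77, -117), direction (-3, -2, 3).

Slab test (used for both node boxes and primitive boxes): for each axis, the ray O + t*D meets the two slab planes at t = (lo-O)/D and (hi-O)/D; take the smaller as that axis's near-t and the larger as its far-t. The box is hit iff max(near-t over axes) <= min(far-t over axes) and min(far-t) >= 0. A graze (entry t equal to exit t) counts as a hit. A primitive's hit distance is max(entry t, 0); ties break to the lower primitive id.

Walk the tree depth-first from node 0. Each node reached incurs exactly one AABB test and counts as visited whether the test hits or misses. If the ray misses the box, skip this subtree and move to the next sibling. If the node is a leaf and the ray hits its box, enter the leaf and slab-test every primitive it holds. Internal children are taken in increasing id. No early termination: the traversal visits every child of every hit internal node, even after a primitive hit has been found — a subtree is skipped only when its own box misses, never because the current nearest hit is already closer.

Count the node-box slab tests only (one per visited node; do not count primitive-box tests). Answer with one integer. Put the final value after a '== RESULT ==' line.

Trace the traversal:
N0 x:[98/3,136/3] y:[55/2,48] z:[97/3,139/3] -> hit [98/3,136/3], descend [1, 5, 6, 8]
  N1 x:[34,136/3] y:[55/2,43] z:[97/3,119/3] -> hit [34,119/3], descend [2, 7]
    N2 x:[34,118/3] y:[55/2,71/2] z:[97/3,39] -> hit [34,71/2] leaf, test {P1@t=34, P6(miss)}
    N7 x:[116/3,136/3] y:[35,43] z:[98/3,119/3] -> hit [116/3,119/3] leaf, test {P5(miss), P7(miss)}
  N5 x:[35,121/3] y:[42,48] z:[100/3,40] -> miss, prune
  N6 x:[43,136/3] y:[57/2,46] z:[128/3,133/3] -> hit [43,133/3] leaf, test {P0(miss), P4(miss), P9(miss)}
  N8 x:[98/3,131/3] y:[32,39] z:[124/3,139/3] -> miss, prune

Visited [0, 1, 2, 7, 5, 6, 8]. Tests: 7 box, 3 leaf. Nearest: P1.

== RESULT ==
7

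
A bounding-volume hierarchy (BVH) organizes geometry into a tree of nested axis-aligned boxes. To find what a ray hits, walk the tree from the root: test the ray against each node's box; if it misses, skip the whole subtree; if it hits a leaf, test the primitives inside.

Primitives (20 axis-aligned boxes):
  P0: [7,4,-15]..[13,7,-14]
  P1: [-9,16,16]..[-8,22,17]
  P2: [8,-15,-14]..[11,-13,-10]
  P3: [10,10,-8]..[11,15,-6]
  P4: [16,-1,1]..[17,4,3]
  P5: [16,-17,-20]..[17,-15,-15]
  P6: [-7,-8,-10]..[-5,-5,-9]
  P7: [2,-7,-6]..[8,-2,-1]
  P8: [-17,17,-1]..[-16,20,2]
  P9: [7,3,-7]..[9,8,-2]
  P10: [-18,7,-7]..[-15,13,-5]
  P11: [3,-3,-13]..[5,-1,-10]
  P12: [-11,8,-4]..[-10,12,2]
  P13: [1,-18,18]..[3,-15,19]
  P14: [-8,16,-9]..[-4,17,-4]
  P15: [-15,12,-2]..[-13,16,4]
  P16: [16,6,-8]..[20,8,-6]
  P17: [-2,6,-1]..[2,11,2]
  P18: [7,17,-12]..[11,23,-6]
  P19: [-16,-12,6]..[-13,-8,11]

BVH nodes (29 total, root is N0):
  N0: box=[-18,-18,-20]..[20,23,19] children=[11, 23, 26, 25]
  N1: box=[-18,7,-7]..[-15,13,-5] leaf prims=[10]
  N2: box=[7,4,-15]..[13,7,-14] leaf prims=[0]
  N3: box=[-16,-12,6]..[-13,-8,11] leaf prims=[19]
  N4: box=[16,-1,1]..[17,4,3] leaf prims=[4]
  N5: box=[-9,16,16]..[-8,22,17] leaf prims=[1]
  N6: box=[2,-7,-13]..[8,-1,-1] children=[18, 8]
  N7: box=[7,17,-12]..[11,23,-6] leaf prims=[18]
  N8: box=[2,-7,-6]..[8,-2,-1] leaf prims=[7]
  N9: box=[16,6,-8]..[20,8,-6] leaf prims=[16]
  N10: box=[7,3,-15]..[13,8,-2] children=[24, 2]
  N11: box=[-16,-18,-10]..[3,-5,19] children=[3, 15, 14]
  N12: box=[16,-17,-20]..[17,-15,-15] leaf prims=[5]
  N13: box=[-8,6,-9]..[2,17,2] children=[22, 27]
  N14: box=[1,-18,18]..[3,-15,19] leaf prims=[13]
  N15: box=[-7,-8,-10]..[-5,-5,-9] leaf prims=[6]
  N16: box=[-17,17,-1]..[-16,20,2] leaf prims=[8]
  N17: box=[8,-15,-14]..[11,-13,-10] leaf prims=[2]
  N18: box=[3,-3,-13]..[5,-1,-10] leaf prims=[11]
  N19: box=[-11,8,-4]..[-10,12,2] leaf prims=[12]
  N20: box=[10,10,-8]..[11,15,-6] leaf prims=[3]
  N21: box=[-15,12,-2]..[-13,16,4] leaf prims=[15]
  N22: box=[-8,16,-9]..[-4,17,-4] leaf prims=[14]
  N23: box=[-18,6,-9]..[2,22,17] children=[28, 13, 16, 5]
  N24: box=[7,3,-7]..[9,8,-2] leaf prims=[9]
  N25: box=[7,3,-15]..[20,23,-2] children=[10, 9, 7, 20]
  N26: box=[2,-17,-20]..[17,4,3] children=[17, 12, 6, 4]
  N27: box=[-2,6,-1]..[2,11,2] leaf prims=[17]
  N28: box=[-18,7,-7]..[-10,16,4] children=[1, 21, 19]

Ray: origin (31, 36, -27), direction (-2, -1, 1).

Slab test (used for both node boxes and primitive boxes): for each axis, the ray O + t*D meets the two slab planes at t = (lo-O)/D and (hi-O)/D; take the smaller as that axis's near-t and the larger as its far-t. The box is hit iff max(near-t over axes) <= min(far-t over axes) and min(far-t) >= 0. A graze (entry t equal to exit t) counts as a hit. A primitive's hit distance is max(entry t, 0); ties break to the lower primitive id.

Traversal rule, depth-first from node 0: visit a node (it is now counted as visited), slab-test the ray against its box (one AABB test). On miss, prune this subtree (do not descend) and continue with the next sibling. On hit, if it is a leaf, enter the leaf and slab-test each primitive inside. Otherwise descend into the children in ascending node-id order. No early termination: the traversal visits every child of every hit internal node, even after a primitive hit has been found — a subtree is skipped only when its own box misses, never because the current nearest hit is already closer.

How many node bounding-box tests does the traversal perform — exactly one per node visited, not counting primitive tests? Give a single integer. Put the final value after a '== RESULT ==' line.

Trace the traversal:
N0 x:[11/2,49/2] y:[13,54] z:[7,46] -> hit [13,49/2], descend [11, 23, 25, 26]
  N11 x:[14,47/2] y:[41,54] z:[17,46] -> miss, prune
  N23 x:[29/2,49/2] y:[14,30] z:[18,44] -> hit [18,49/2], descend [5, 13, 16, 28]
    N5 x:[39/2,20] y:[14,20] z:[43,44] -> miss, prune
    N13 x:[29/2,39/2] y:[19,30] z:[18,29] -> hit [19,39/2], descend [22, 27]
      N22 x:[35/2,39/2] y:[19,20] z:[18,23] -> hit [19,39/2] leaf, test {P14@t=19}
      N27 x:[29/2,33/2] y:[25,30] z:[26,29] -> miss, prune
    N16 x:[47/2,24] y:[16,19] z:[26,29] -> miss, prune
    N28 x:[41/2,49/2] y:[20,29] z:[20,31] -> hit [41/2,49/2], descend [1, 19, 21]
      N1 x:[23,49/2] y:[23,29] z:[20,22] -> miss, prune
      N19 x:[41/2,21] y:[24,28] z:[23,29] -> miss, prune
      N21 x:[22,23] y:[20,24] z:[25,31] -> miss, prune
  N25 x:[11/2,12] y:[13,33] z:[12,25] -> miss, prune
  N26 x:[7,29/2] y:[32,53] z:[7,30] -> miss, prune

Summary -> nodes [0, 11, 23, 5, 13, 22, 27, 16, 28, 1, 19, 21, 25, 26]; box-tests=14; leaf-entries=1; first=P14

== RESULT ==
14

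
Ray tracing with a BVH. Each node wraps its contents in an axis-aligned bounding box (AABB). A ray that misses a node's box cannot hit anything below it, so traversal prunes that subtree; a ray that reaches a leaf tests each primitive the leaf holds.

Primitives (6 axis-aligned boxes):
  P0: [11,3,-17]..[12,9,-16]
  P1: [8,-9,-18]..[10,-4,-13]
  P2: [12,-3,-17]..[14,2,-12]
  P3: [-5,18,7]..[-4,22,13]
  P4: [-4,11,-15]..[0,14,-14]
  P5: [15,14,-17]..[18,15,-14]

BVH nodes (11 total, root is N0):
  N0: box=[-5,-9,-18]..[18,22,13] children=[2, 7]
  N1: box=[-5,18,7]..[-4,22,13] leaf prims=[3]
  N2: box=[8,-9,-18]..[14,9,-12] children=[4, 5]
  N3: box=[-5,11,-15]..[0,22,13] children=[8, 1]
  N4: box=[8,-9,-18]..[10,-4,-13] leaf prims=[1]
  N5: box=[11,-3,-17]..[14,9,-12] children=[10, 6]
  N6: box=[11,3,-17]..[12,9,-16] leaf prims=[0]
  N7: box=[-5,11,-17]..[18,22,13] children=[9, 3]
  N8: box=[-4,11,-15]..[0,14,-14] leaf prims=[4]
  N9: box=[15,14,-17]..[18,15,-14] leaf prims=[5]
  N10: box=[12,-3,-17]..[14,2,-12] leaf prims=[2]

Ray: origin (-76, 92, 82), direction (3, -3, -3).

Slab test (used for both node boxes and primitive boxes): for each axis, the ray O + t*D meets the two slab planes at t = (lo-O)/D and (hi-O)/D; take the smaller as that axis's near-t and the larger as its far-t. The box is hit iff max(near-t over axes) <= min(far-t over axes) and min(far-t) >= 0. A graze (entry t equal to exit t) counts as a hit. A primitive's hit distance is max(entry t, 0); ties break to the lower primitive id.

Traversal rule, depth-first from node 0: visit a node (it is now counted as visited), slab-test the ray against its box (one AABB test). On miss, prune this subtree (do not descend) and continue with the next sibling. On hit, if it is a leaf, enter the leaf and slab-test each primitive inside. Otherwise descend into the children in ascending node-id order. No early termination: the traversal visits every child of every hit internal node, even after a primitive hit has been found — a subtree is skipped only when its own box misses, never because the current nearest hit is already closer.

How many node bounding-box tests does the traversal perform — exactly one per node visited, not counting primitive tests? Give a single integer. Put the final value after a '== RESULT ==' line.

Walk:
N0 x:[71/3,94/3] y:[70/3,101/3] z:[23,100/3] -> hit [71/3,94/3], descend [2, 7]
  N2 x:[28,30] y:[83/3,101/3] z:[94/3,100/3] -> miss, prune
  N7 x:[71/3,94/3] y:[70/3,27] z:[23,33] -> hit [71/3,27], descend [3, 9]
    N3 x:[71/3,76/3] y:[70/3,27] z:[23,97/3] -> hit [71/3,76/3], descend [1, 8]
      N1 x:[71/3,24] y:[70/3,74/3] z:[23,25] -> hit [71/3,24] leaf, test {P3@t=71/3}
      N8 x:[24,76/3] y:[26,27] z:[32,97/3] -> miss, prune
    N9 x:[91/3,94/3] y:[77/3,26] z:[32,33] -> miss, prune

order=[0, 2, 7, 3, 1, 8, 9]  |boxes|=7  |leaves|=1  hit=P3

== RESULT ==
7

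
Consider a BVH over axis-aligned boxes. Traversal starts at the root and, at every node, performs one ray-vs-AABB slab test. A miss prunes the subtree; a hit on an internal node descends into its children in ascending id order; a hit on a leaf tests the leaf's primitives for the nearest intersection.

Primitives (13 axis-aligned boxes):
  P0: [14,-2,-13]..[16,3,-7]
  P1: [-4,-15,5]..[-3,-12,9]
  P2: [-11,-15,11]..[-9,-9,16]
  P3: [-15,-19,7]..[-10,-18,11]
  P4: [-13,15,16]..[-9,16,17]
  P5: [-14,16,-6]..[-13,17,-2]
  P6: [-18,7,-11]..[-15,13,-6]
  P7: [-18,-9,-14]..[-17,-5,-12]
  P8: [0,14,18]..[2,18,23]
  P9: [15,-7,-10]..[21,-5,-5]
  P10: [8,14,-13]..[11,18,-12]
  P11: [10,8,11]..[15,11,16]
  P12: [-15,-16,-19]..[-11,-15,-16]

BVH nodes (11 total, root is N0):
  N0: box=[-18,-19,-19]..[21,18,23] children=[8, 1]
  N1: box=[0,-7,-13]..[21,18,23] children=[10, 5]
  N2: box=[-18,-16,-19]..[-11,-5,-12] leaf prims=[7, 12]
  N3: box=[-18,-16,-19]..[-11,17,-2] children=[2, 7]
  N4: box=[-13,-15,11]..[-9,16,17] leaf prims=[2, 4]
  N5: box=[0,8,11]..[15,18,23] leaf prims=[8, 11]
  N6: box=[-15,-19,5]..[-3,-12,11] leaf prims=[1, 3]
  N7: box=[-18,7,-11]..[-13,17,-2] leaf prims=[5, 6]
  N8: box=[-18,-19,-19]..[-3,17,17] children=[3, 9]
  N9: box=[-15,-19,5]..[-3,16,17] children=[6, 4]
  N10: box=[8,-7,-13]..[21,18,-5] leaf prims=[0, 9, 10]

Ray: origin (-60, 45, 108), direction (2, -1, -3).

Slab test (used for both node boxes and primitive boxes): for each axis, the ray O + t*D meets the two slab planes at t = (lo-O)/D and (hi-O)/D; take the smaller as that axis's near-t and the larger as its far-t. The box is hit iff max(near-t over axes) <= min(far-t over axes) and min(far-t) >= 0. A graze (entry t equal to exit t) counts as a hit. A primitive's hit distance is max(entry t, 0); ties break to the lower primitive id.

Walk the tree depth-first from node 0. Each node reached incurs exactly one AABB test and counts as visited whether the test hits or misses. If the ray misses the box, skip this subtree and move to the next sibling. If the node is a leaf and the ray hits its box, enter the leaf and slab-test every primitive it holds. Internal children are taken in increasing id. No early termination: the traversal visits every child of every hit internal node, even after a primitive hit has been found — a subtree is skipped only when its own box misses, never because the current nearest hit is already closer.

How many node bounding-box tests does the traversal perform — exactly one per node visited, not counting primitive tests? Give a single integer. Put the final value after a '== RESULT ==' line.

Trace the traversal:
N0 x:[21,81/2] y:[27,64] z:[85/3,127/3] -> hit [85/3,81/2], descend [1, 8]
  N1 x:[30,81/2] y:[27,52] z:[85/3,121/3] -> hit [30,121/3], descend [5, 10]
    N5 x:[30,75/2] y:[27,37] z:[85/3,97/3] -> hit [30,97/3] leaf, test {P8@t=30, P11(miss)}
    N10 x:[34,81/2] y:[27,52] z:[113/3,121/3] -> hit [113/3,121/3] leaf, test {P0(miss), P9(miss), P10(miss)}
  N8 x:[21,57/2] y:[28,64] z:[91/3,127/3] -> miss, prune

Visited [0, 1, 5, 10, 8]. Tests: 5 box, 2 leaf. Nearest: P8.

== RESULT ==
5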